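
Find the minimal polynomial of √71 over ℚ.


√71 satisfies x² - 71 = 0, irreducible over ℚ since 71 is squarefree

Minimal polynomial: x² - 71


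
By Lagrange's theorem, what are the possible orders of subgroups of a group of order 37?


Lagrange's theorem: |H| divides |G|
|G| = 37
Divisors of 37: 1, 37

Possible subgroup orders: {1, 37}


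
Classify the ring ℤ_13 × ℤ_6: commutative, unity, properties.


Direct product ring; commutative with unity (1,1); but (1,0)·(0,1) = (0,0) gives zero divisors, so not an integral domain
Commutative: Yes
Integral domain: No
Has unity: Yes

ℤ_13 × ℤ_6: Commutative=Yes, Unity=Yes


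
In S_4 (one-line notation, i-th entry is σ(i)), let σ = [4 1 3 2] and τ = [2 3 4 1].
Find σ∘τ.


σ∘τ: apply τ first, then σ
1 →τ 2 →σ 1
2 →τ 3 →σ 3
3 →τ 4 →σ 2
4 →τ 1 →σ 4

σ∘τ = [1 3 2 4]


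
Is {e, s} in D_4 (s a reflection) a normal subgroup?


H = {e, s} in D_4 (s a reflection)
r·s·r⁻¹ = sr⁻² ≠ s for n ≥ 3, so {e, s} is not closed under conjugation

No, not a normal subgroup


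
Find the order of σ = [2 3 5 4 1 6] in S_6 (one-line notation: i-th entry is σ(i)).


Cycle decomposition: (1 2 3 5)
Cycle lengths: 4
Order = lcm(4) = 4

ord(σ) = 4


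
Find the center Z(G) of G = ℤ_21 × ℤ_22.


Z(G) = {g ∈ G | gx = xg for all x ∈ G}
Direct product of abelian groups is abelian, so Z(G) = G

Z(ℤ_21 × ℤ_22) = ℤ_21 × ℤ_22


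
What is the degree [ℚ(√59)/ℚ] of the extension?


√59 has minimal polynomial x² - 59 (irreducible over ℚ since 59 is squarefree)

[ℚ(√59)/ℚ] = 2


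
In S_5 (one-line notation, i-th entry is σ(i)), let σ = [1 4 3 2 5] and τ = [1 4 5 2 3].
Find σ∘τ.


σ∘τ: apply τ first, then σ
1 →τ 1 →σ 1
2 →τ 4 →σ 2
3 →τ 5 →σ 5
4 →τ 2 →σ 4
5 →τ 3 →σ 3

σ∘τ = [1 2 5 4 3]


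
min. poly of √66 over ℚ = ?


√66 satisfies x² - 66 = 0, irreducible over ℚ since 66 is squarefree

Minimal polynomial: x² - 66


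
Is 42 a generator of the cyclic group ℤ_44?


g generates ℤ_n iff gcd(g, n) = 1
gcd(42, 44) = 2
Since gcd = 2 ≠ 1, ⟨42⟩ has order 22 < 44, so 42 is not a generator.

No, 42 does not generate ℤ_44


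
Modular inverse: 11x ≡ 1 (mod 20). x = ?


Use the extended Euclidean algorithm to write 1 = 11·s + 20·t; then s mod 20 is the inverse.
Euclidean algorithm:
  11 = 0·20 + 11
  20 = 1·11 + 9
  11 = 1·9 + 2
  9 = 4·2 + 1
  2 = 2·1 + 0
gcd(11,20) = 1
Back-substitution gives: 11·(-9) + 20·(5) = 1
So 11⁻¹ ≡ -9 ≡ 11 (mod 20)
Check: 11 × 11 = 121 ≡ 1 (mod 20) ✓

11⁻¹ ≡ 11 (mod 20)


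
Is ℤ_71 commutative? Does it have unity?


ℤ_71 is a commutative ring with unity 1; 71 is prime, so ℤ_71 is a field (hence an integral domain)
Commutative: Yes
Integral domain: Yes
Has unity: Yes

ℤ_71: Commutative=Yes, Unity=Yes


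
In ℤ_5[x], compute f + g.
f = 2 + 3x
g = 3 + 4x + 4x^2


Add coefficients mod 5:
x^0: 2 + 3 = 0 (mod 5)
x^1: 3 + 4 = 2 (mod 5)
x^2: 0 + 4 = 4 (mod 5)
Result: 2x + 4x^2

f + g = 2x + 4x^2


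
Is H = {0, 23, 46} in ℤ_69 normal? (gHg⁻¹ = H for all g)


H = {0, 23, 46} in ℤ_69
ℤ_69 is abelian; every subgroup of an abelian group is normal

Yes, normal subgroup


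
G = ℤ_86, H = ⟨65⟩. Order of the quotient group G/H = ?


|⟨65⟩| = n / gcd(65, 86) = 86 / 1 = 86
H is normal (ℤ_86 is abelian).
|G/H| = |G| / |H| = 86 / 86 = 1

|G/H| = 1


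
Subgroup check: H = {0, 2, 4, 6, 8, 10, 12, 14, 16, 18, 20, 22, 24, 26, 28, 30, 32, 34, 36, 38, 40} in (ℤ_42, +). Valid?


Subgroup test for H = {0, 2, 4, 6, 8, 10, 12, 14, 16, 18, 20, 22, 24, 26, 28, 30, 32, 34, 36, 38, 40} in (ℤ_42, +):
(1) 0 ∈ H? Yes
(2) Closure: for all a,b ∈ H, (a+b) mod 42 ∈ H? Yes
(3) Inverses: for all a ∈ H, -a mod 42 ∈ H? Yes

Yes, H is a subgroup of ℤ_42


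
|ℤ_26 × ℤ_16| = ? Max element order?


|ℤ_26 × ℤ_16| = 26 × 16 = 416
Max element order = lcm(26,16) = 208
Cyclic? No (gcd=2)

|ℤ_26×ℤ_16| = 416, max element order = 208


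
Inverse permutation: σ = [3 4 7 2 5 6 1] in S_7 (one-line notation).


To find σ⁻¹, swap domain and range:
σ(1) = 3 → σ⁻¹(3) = 1
σ(2) = 4 → σ⁻¹(4) = 2
σ(3) = 7 → σ⁻¹(7) = 3
σ(4) = 2 → σ⁻¹(2) = 4
σ(5) = 5 → σ⁻¹(5) = 5
σ(6) = 6 → σ⁻¹(6) = 6
σ(7) = 1 → σ⁻¹(1) = 7

σ⁻¹ = [7 4 1 2 5 6 3]


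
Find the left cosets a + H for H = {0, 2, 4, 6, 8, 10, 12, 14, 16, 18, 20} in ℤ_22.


H = {0, 2, 4, 6, 8, 10, 12, 14, 16, 18, 20}, |H| = 11
Number of cosets = |G|/|H| = 22/11 = 2
0 + H = {0, 2, 4, 6, 8, 10, 12, 14, 16, 18, 20}
1 + H = {1, 3, 5, 7, 9, 11, 13, 15, 17, 19, 21}

Cosets: 0+H={0,2,4,6,8,10,12,14,16,18,20}; 1+H={1,3,5,7,9,11,13,15,17,19,21}


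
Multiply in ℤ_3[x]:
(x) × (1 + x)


Expand and collect like terms; reduce coefficients mod 3:
x^0: 0·1 = 0 ≡ 0 (mod 3)
x^1: 0·1 + 1·1 = 1 ≡ 1 (mod 3)
x^2: 1·1 = 1 ≡ 1 (mod 3)
Result: x + x^2

f · g = x + x^2


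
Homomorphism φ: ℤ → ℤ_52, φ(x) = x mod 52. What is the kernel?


Kernel = preimage of identity
ker(φ) = {x ∈ ℤ : x ≡ 0 (mod 52)} = 52ℤ = {0, ±52, ±104, ...}

ker(φ) = 52ℤ


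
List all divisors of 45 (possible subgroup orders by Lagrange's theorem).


Lagrange's theorem: |H| divides |G|
|G| = 45
Divisors of 45: 1, 3, 5, 9, 15, 45

Possible subgroup orders: {1, 3, 5, 9, 15, 45}


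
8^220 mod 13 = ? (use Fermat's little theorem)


Fermat's little theorem: if p is prime and gcd(a,p)=1, then a^(p-1) ≡ 1 (mod p)
p = 13 is prime, gcd(8,13) = 1
Reduce exponent: 220 mod 12 = 4
So 8^220 ≡ 8^4 (mod 13)
8^4 mod 13 = 1

8^220 ≡ 1 (mod 13)


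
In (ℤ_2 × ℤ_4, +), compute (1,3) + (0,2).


Operation: componentwise addition mod (2, 4)
(1,3) + (0,2) = ((a₁+b₁) mod 2, (a₂+b₂) mod 4) with a = (1,3), b = (0,2)

(1,3) + (0,2) = (1,1)


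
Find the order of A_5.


|A_n| = n!/2 (even permutations)
|A_5| = 5!/2 = 120/2 = 60

|A_5| = 60


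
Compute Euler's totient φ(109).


Factor n: 109 = 109
φ(n) = n · ∏(1 - 1/p) over distinct primes p | n
φ(109) = 109 · (1 - 1/109) = 108

φ(109) = 108


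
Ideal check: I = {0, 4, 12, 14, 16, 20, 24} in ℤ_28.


Check ideal conditions for I = {0, 4, 12, 14, 16, 20, 24} in ℤ_28:
(1) I is an additive subgroup? No
(2) For r ∈ ℤ_28 and a ∈ I: r·a ∈ I? No  [counterexample: r=2, a=4, r·a mod 28 = 8 ∉ I]

No, I is not an ideal of ℤ_28


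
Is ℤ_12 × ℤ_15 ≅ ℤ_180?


Comparing ℤ_12 × ℤ_15 and ℤ_180:
gcd(12,15) = 3 ≠ 1. Max element order in ℤ_12×ℤ_15 is lcm(12,15) = 60 < 180, so it has no element of order 180

No, ℤ_12 × ℤ_15 ≇ ℤ_180


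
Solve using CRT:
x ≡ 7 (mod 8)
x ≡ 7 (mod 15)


m₁ = 8, m₂ = 15, gcd = 1, so CRT applies. M = m₁·m₂ = 120
Let M₁ = M/m₁ = 15, M₂ = M/m₂ = 8
Find y₁ ≡ M₁⁻¹ (mod m₁): 15⁻¹ ≡ 7 (mod 8)
Find y₂ ≡ M₂⁻¹ (mod m₂): 8⁻¹ ≡ 2 (mod 15)
x = a₁·M₁·y₁ + a₂·M₂·y₂ = 7·15·7 + 7·8·2 = 847
Reduce mod 120: x ≡ 7
Check: 7 mod 8 = 7 ✓, 7 mod 15 = 7 ✓

x ≡ 7 (mod 120)


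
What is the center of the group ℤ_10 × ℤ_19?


Z(G) = {g ∈ G | gx = xg for all x ∈ G}
Direct product of abelian groups is abelian, so Z(G) = G

Z(ℤ_10 × ℤ_19) = ℤ_10 × ℤ_19


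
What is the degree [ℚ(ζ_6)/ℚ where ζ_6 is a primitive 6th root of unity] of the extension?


[ℚ(ζ_n):ℚ] = deg Φ_n(x) = φ(n). Here φ(6) = 2

[ℚ(ζ_6)/ℚ where ζ_6 is a primitive 6th root of unity] = 2


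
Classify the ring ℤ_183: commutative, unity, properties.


ℤ_183 is a commutative ring with unity 1; 183 = 3×61 is composite, so 3·61 ≡ 0 gives zero divisors (not an integral domain)
Commutative: Yes
Integral domain: No
Has unity: Yes

ℤ_183: Commutative=Yes, Unity=Yes


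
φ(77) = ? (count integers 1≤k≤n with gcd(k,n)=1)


Factor n: 77 = 7 × 11
φ(n) = n · ∏(1 - 1/p) over distinct primes p | n
φ(77) = 77 · (1 - 1/7) · (1 - 1/11) = 60

φ(77) = 60


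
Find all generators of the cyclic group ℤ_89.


g generates ℤ_n iff gcd(g,n) = 1
Prime factors of 89: 89
Generators are g ∈ {1,...,88} not divisible by any of these primes.
Generators: {1, 2, 3, 4, 5, 6, 7, 8, 9, 10, 11, 12, 13, 14, 15, 16, 17, 18, 19, 20, 21, 22, 23, 24, 25, 26, 27, 28, 29, 30, 31, 32, 33, 34, 35, 36, 37, 38, 39, 40, 41, 42, 43, 44, 45, 46, 47, 48, 49, 50, 51, 52, 53, 54, 55, 56, 57, 58, 59, 60, 61, 62, 63, 64, 65, 66, 67, 68, 69, 70, 71, 72, 73, 74, 75, 76, 77, 78, 79, 80, 81, 82, 83, 84, 85, 86, 87, 88}
Number of generators = φ(89) = 88

Generators of ℤ_89 = {1, 2, 3, 4, 5, 6, 7, 8, 9, 10, 11, 12, 13, 14, 15, 16, 17, 18, 19, 20, 21, 22, 23, 24, 25, 26, 27, 28, 29, 30, 31, 32, 33, 34, 35, 36, 37, 38, 39, 40, 41, 42, 43, 44, 45, 46, 47, 48, 49, 50, 51, 52, 53, 54, 55, 56, 57, 58, 59, 60, 61, 62, 63, 64, 65, 66, 67, 68, 69, 70, 71, 72, 73, 74, 75, 76, 77, 78, 79, 80, 81, 82, 83, 84, 85, 86, 87, 88}


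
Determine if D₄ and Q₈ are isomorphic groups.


Comparing D₄ and Q₈:
D₄ has 5 elements of order 2; Q₈ has only 1

No, D₄ ≇ Q₈


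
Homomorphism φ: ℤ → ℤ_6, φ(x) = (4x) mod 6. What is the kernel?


Kernel = preimage of identity
ker(φ) = {x ∈ ℤ : 4x ≡ 0 (mod 6)}. gcd(4,6) = 2, so 4x ≡ 0 (mod 6) ⟺ x ≡ 0 (mod 6/2 = 3). Hence ker(φ) = 3ℤ

ker(φ) = 3ℤ


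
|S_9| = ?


|S_n| = n! (number of permutations of n symbols)
|S_9| = 9! = 362880

|S_9| = 362880


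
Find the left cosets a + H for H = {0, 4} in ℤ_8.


H = {0, 4}, |H| = 2
Number of cosets = |G|/|H| = 8/2 = 4
0 + H = {0, 4}
1 + H = {1, 5}
2 + H = {2, 6}
3 + H = {3, 7}

Cosets: 0+H={0,4}; 1+H={1,5}; 2+H={2,6}; 3+H={3,7}


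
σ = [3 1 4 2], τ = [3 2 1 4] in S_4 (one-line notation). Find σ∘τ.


σ∘τ: apply τ first, then σ
1 →τ 3 →σ 4
2 →τ 2 →σ 1
3 →τ 1 →σ 3
4 →τ 4 →σ 2

σ∘τ = [4 1 3 2]


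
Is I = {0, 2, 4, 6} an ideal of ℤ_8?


Check ideal conditions for I = {0, 2, 4, 6} in ℤ_8:
(1) I is an additive subgroup? Yes
(2) For r ∈ ℤ_8 and a ∈ I: r·a ∈ I? Yes

Yes, I is an ideal of ℤ_8


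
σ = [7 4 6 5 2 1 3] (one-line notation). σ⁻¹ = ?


To find σ⁻¹, swap domain and range:
σ(1) = 7 → σ⁻¹(7) = 1
σ(2) = 4 → σ⁻¹(4) = 2
σ(3) = 6 → σ⁻¹(6) = 3
σ(4) = 5 → σ⁻¹(5) = 4
σ(5) = 2 → σ⁻¹(2) = 5
σ(6) = 1 → σ⁻¹(1) = 6
σ(7) = 3 → σ⁻¹(3) = 7

σ⁻¹ = [6 5 7 2 4 3 1]


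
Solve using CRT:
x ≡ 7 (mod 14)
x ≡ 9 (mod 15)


m₁ = 14, m₂ = 15, gcd = 1, so CRT applies. M = m₁·m₂ = 210
Let M₁ = M/m₁ = 15, M₂ = M/m₂ = 14
Find y₁ ≡ M₁⁻¹ (mod m₁): 15⁻¹ ≡ 1 (mod 14)
Find y₂ ≡ M₂⁻¹ (mod m₂): 14⁻¹ ≡ 14 (mod 15)
x = a₁·M₁·y₁ + a₂·M₂·y₂ = 7·15·1 + 9·14·14 = 1869
Reduce mod 210: x ≡ 189
Check: 189 mod 14 = 7 ✓, 189 mod 15 = 9 ✓

x ≡ 189 (mod 210)


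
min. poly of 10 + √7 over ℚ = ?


Let α = 10 + √7. Then α - 10 = √7, so (α - 10)² = 7, giving α² - 20α + 93 = 0. Degree 2 and α ∉ ℚ, so this is the minimal polynomial.

Minimal polynomial: x² - 20x + 93


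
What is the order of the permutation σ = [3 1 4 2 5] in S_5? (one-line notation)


Cycle decomposition: (1 3 4 2)
Cycle lengths: 4
Order = lcm(4) = 4

ord(σ) = 4


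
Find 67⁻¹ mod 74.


Use the extended Euclidean algorithm to write 1 = 67·s + 74·t; then s mod 74 is the inverse.
Euclidean algorithm:
  67 = 0·74 + 67
  74 = 1·67 + 7
  67 = 9·7 + 4
  7 = 1·4 + 3
  4 = 1·3 + 1
  3 = 3·1 + 0
gcd(67,74) = 1
Back-substitution gives: 67·(21) + 74·(-19) = 1
So 67⁻¹ ≡ 21 ≡ 21 (mod 74)
Check: 67 × 21 = 1407 ≡ 1 (mod 74) ✓

67⁻¹ ≡ 21 (mod 74)


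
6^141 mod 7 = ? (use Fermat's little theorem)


Fermat's little theorem: if p is prime and gcd(a,p)=1, then a^(p-1) ≡ 1 (mod p)
p = 7 is prime, gcd(6,7) = 1
Reduce exponent: 141 mod 6 = 3
So 6^141 ≡ 6^3 (mod 7)
6^3 mod 7 = 6

6^141 ≡ 6 (mod 7)


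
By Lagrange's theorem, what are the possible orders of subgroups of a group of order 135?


Lagrange's theorem: |H| divides |G|
|G| = 135
Divisors of 135: 1, 3, 5, 9, 15, 27, 45, 135

Possible subgroup orders: {1, 3, 5, 9, 15, 27, 45, 135}


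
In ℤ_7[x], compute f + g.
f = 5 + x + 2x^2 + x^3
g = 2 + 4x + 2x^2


Add coefficients mod 7:
x^0: 5 + 2 = 0 (mod 7)
x^1: 1 + 4 = 5 (mod 7)
x^2: 2 + 2 = 4 (mod 7)
x^3: 1 + 0 = 1 (mod 7)
Result: 5x + 4x^2 + x^3

f + g = 5x + 4x^2 + x^3


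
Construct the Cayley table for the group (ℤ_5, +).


Elements: {0, 1, 2, 3, 4}
Operation: addition mod 5
Entry (a, b) = (a + b) mod 5

Cayley table:
  | 0 | 1 | 2 | 3 | 4
0 | 0 | 1 | 2 | 3 | 4
1 | 1 | 2 | 3 | 4 | 0
2 | 2 | 3 | 4 | 0 | 1
3 | 3 | 4 | 0 | 1 | 2
4 | 4 | 0 | 1 | 2 | 3


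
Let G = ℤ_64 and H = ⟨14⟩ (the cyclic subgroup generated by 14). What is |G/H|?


|⟨14⟩| = n / gcd(14, 64) = 64 / 2 = 32
H is normal (ℤ_64 is abelian).
|G/H| = |G| / |H| = 64 / 32 = 2

|G/H| = 2


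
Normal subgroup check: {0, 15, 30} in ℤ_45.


H = {0, 15, 30} in ℤ_45
ℤ_45 is abelian; every subgroup of an abelian group is normal

Yes, normal subgroup


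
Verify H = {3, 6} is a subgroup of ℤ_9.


Subgroup test for H = {3, 6} in (ℤ_9, +):
(1) 0 ∈ H? No
(2) Closure: for all a,b ∈ H, (a+b) mod 9 ∈ H? No  [counterexample: 3 + 6 = 0 ∉ H]
(3) Inverses: for all a ∈ H, -a mod 9 ∈ H? Yes

No, H is not a subgroup of ℤ_9


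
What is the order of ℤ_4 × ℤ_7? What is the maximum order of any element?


|ℤ_4 × ℤ_7| = 4 × 7 = 28
Max element order = lcm(4,7) = 28
Cyclic? Yes (gcd=1)

|ℤ_4×ℤ_7| = 28, max element order = 28


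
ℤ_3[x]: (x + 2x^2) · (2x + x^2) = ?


Expand and collect like terms; reduce coefficients mod 3:
x^0: 0·0 = 0 ≡ 0 (mod 3)
x^1: 0·2 + 1·0 = 0 ≡ 0 (mod 3)
x^2: 0·1 + 1·2 + 2·0 = 2 ≡ 2 (mod 3)
x^3: 1·1 + 2·2 = 5 ≡ 2 (mod 3)
x^4: 2·1 = 2 ≡ 2 (mod 3)
Result: 2x^2 + 2x^3 + 2x^4

f · g = 2x^2 + 2x^3 + 2x^4


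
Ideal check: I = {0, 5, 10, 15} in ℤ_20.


Check ideal conditions for I = {0, 5, 10, 15} in ℤ_20:
(1) I is an additive subgroup? Yes
(2) For r ∈ ℤ_20 and a ∈ I: r·a ∈ I? Yes

Yes, I is an ideal of ℤ_20


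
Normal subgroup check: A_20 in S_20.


H = A_20 in S_20
A_20 has index 2 in S_20, and every subgroup of index 2 is normal

Yes, normal subgroup


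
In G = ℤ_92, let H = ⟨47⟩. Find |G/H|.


|⟨47⟩| = n / gcd(47, 92) = 92 / 1 = 92
H is normal (ℤ_92 is abelian).
|G/H| = |G| / |H| = 92 / 92 = 1

|G/H| = 1


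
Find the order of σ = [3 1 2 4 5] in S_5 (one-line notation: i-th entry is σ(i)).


Cycle decomposition: (1 3 2)
Cycle lengths: 3
Order = lcm(3) = 3

ord(σ) = 3


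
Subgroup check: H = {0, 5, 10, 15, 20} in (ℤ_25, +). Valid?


Subgroup test for H = {0, 5, 10, 15, 20} in (ℤ_25, +):
(1) 0 ∈ H? Yes
(2) Closure: for all a,b ∈ H, (a+b) mod 25 ∈ H? Yes
(3) Inverses: for all a ∈ H, -a mod 25 ∈ H? Yes

Yes, H is a subgroup of ℤ_25


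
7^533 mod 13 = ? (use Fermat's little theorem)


Fermat's little theorem: if p is prime and gcd(a,p)=1, then a^(p-1) ≡ 1 (mod p)
p = 13 is prime, gcd(7,13) = 1
Reduce exponent: 533 mod 12 = 5
So 7^533 ≡ 7^5 (mod 13)
7^5 mod 13 = 11

7^533 ≡ 11 (mod 13)


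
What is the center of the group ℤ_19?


Z(G) = {g ∈ G | gx = xg for all x ∈ G}
ℤ_19 is abelian, so Z(G) = G

Z(ℤ_19) = ℤ_19


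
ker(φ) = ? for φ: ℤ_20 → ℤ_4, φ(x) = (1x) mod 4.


Kernel = preimage of identity
ker(φ) = {x ∈ ℤ_20 : 1x ≡ 0 (mod 4)}. Since 4 | 20, φ is well-defined. The kernel is the cyclic subgroup ⟨4⟩ of ℤ_20 (order 5), i.e. {0, 4, 8, 12, 16}

ker(φ) = {0, 4, 8, 12, 16}


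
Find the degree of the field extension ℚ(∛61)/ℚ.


∛61 has minimal polynomial x³ - 61 (irreducible over ℚ since 61 is not a perfect cube)

[ℚ(∛61)/ℚ] = 3


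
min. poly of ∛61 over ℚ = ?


∛61 satisfies x³ - 61 = 0, irreducible over ℚ (no rational root; 61 is not a perfect cube)

Minimal polynomial: x³ - 61


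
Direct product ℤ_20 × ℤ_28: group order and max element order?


|ℤ_20 × ℤ_28| = 20 × 28 = 560
Max element order = lcm(20,28) = 140
Cyclic? No (gcd=4)

|ℤ_20×ℤ_28| = 560, max element order = 140


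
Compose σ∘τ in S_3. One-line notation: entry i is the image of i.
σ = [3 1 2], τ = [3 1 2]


σ∘τ: apply τ first, then σ
1 →τ 3 →σ 2
2 →τ 1 →σ 3
3 →τ 2 →σ 1

σ∘τ = [2 3 1]


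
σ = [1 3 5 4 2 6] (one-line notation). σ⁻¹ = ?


To find σ⁻¹, swap domain and range:
σ(1) = 1 → σ⁻¹(1) = 1
σ(2) = 3 → σ⁻¹(3) = 2
σ(3) = 5 → σ⁻¹(5) = 3
σ(4) = 4 → σ⁻¹(4) = 4
σ(5) = 2 → σ⁻¹(2) = 5
σ(6) = 6 → σ⁻¹(6) = 6

σ⁻¹ = [1 5 2 4 3 6]


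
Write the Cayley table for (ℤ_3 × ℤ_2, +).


Elements: {(0,0), (0,1), (1,0), (1,1), (2,0), (2,1)}
Operation: componentwise addition mod (3, 2)
Entry (a, b) = ((a₁+b₁) mod 3, (a₂+b₂) mod 2)

Cayley table:
      | (0,0) | (0,1) | (1,0) | (1,1) | (2,0) | (2,1)
(0,0) | (0,0) | (0,1) | (1,0) | (1,1) | (2,0) | (2,1)
(0,1) | (0,1) | (0,0) | (1,1) | (1,0) | (2,1) | (2,0)
(1,0) | (1,0) | (1,1) | (2,0) | (2,1) | (0,0) | (0,1)
(1,1) | (1,1) | (1,0) | (2,1) | (2,0) | (0,1) | (0,0)
(2,0) | (2,0) | (2,1) | (0,0) | (0,1) | (1,0) | (1,1)
(2,1) | (2,1) | (2,0) | (0,1) | (0,0) | (1,1) | (1,0)


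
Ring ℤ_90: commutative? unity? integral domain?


ℤ_90 is a commutative ring with unity 1; 90 = 2×45 is composite, so 2·45 ≡ 0 gives zero divisors (not an integral domain)
Commutative: Yes
Integral domain: No
Has unity: Yes

ℤ_90: Commutative=Yes, Unity=Yes


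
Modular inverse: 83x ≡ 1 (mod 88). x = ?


Use the extended Euclidean algorithm to write 1 = 83·s + 88·t; then s mod 88 is the inverse.
Euclidean algorithm:
  83 = 0·88 + 83
  88 = 1·83 + 5
  83 = 16·5 + 3
  5 = 1·3 + 2
  3 = 1·2 + 1
  2 = 2·1 + 0
gcd(83,88) = 1
Back-substitution gives: 83·(35) + 88·(-33) = 1
So 83⁻¹ ≡ 35 ≡ 35 (mod 88)
Check: 83 × 35 = 2905 ≡ 1 (mod 88) ✓

83⁻¹ ≡ 35 (mod 88)


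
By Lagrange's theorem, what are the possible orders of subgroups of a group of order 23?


Lagrange's theorem: |H| divides |G|
|G| = 23
Divisors of 23: 1, 23

Possible subgroup orders: {1, 23}


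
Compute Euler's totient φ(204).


Factor n: 204 = 2^2 × 3 × 17
φ(n) = n · ∏(1 - 1/p) over distinct primes p | n
φ(204) = 204 · (1 - 1/2) · (1 - 1/3) · (1 - 1/17) = 64

φ(204) = 64


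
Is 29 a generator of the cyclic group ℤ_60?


g generates ℤ_n iff gcd(g, n) = 1
gcd(29, 60) = 1
Since gcd = 1, 29 is a generator.

Yes, 29 generates ℤ_60


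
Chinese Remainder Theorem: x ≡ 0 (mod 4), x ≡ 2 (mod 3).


m₁ = 4, m₂ = 3, gcd = 1, so CRT applies. M = m₁·m₂ = 12
Let M₁ = M/m₁ = 3, M₂ = M/m₂ = 4
Find y₁ ≡ M₁⁻¹ (mod m₁): 3⁻¹ ≡ 3 (mod 4)
Find y₂ ≡ M₂⁻¹ (mod m₂): 4⁻¹ ≡ 1 (mod 3)
x = a₁·M₁·y₁ + a₂·M₂·y₂ = 0·3·3 + 2·4·1 = 8
Reduce mod 12: x ≡ 8
Check: 8 mod 4 = 0 ✓, 8 mod 3 = 2 ✓

x ≡ 8 (mod 12)


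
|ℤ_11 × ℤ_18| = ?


|A × B| = |A| · |B|
|ℤ_11 × ℤ_18| = 11 × 18 = 198

|ℤ_11 × ℤ_18| = 198


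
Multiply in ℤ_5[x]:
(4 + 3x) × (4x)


Expand and collect like terms; reduce coefficients mod 5:
x^0: 4·0 = 0 ≡ 0 (mod 5)
x^1: 4·4 + 3·0 = 16 ≡ 1 (mod 5)
x^2: 3·4 = 12 ≡ 2 (mod 5)
Result: x + 2x^2

f · g = x + 2x^2


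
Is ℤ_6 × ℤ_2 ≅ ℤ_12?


Comparing ℤ_6 × ℤ_2 and ℤ_12:
gcd(6,2) = 2 ≠ 1. Max element order in ℤ_6×ℤ_2 is lcm(6,2) = 6 < 12, so it has no element of order 12

No, ℤ_6 × ℤ_2 ≇ ℤ_12


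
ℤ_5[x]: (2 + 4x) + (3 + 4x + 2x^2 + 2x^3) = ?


Add coefficients mod 5:
x^0: 2 + 3 = 0 (mod 5)
x^1: 4 + 4 = 3 (mod 5)
x^2: 0 + 2 = 2 (mod 5)
x^3: 0 + 2 = 2 (mod 5)
Result: 3x + 2x^2 + 2x^3

f + g = 3x + 2x^2 + 2x^3


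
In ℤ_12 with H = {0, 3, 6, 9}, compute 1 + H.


1 + H = {1 + h (mod 12) : h ∈ H}
1+0=1, 1+3=4, 1+6=7, 1+9=10

1 + H = {1, 4, 7, 10}


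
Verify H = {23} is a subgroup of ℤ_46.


Subgroup test for H = {23} in (ℤ_46, +):
(1) 0 ∈ H? No
(2) Closure: for all a,b ∈ H, (a+b) mod 46 ∈ H? No  [counterexample: 23 + 23 = 0 ∉ H]
(3) Inverses: for all a ∈ H, -a mod 46 ∈ H? Yes

No, H is not a subgroup of ℤ_46


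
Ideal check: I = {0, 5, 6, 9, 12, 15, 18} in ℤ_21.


Check ideal conditions for I = {0, 5, 6, 9, 12, 15, 18} in ℤ_21:
(1) I is an additive subgroup? No
(2) For r ∈ ℤ_21 and a ∈ I: r·a ∈ I? No  [counterexample: r=2, a=5, r·a mod 21 = 10 ∉ I]

No, I is not an ideal of ℤ_21


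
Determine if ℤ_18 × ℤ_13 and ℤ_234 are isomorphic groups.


Comparing ℤ_18 × ℤ_13 and ℤ_234:
gcd(18,13) = 1, so ℤ_18 × ℤ_13 ≅ ℤ_234 (CRT)

Yes, ℤ_18 × ℤ_13 ≅ ℤ_234


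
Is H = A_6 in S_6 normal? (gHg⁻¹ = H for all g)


H = A_6 in S_6
A_6 has index 2 in S_6, and every subgroup of index 2 is normal

Yes, normal subgroup


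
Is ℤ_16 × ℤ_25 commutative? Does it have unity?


Direct product ring; commutative with unity (1,1); but (1,0)·(0,1) = (0,0) gives zero divisors, so not an integral domain
Commutative: Yes
Integral domain: No
Has unity: Yes

ℤ_16 × ℤ_25: Commutative=Yes, Unity=Yes


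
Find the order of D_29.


|D_n| = 2n (n rotations and n reflections)
|D_29| = 2×29 = 58

|D_29| = 58


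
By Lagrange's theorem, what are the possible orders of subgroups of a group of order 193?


Lagrange's theorem: |H| divides |G|
|G| = 193
Divisors of 193: 1, 193

Possible subgroup orders: {1, 193}


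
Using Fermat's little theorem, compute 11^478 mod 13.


Fermat's little theorem: if p is prime and gcd(a,p)=1, then a^(p-1) ≡ 1 (mod p)
p = 13 is prime, gcd(11,13) = 1
Reduce exponent: 478 mod 12 = 10
So 11^478 ≡ 11^10 (mod 13)
11^10 mod 13 = 10

11^478 ≡ 10 (mod 13)


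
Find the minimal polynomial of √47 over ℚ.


√47 satisfies x² - 47 = 0, irreducible over ℚ since 47 is squarefree

Minimal polynomial: x² - 47


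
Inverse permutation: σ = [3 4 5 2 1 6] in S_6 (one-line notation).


To find σ⁻¹, swap domain and range:
σ(1) = 3 → σ⁻¹(3) = 1
σ(2) = 4 → σ⁻¹(4) = 2
σ(3) = 5 → σ⁻¹(5) = 3
σ(4) = 2 → σ⁻¹(2) = 4
σ(5) = 1 → σ⁻¹(1) = 5
σ(6) = 6 → σ⁻¹(6) = 6

σ⁻¹ = [5 4 1 2 3 6]


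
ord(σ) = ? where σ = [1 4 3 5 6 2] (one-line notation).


Cycle decomposition: (2 4 5 6)
Cycle lengths: 4
Order = lcm(4) = 4

ord(σ) = 4


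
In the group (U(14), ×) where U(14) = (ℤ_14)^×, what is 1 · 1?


Operation: multiplication mod 14
1 · 1 = (a × b) mod 14 with a = 1, b = 1

1 · 1 = 1


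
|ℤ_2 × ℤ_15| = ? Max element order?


|ℤ_2 × ℤ_15| = 2 × 15 = 30
Max element order = lcm(2,15) = 30
Cyclic? Yes (gcd=1)

|ℤ_2×ℤ_15| = 30, max element order = 30


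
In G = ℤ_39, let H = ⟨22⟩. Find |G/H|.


|⟨22⟩| = n / gcd(22, 39) = 39 / 1 = 39
H is normal (ℤ_39 is abelian).
|G/H| = |G| / |H| = 39 / 39 = 1

|G/H| = 1


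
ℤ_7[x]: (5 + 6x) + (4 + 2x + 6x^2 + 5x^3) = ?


Add coefficients mod 7:
x^0: 5 + 4 = 2 (mod 7)
x^1: 6 + 2 = 1 (mod 7)
x^2: 0 + 6 = 6 (mod 7)
x^3: 0 + 5 = 5 (mod 7)
Result: 2 + x + 6x^2 + 5x^3

f + g = 2 + x + 6x^2 + 5x^3


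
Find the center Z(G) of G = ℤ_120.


Z(G) = {g ∈ G | gx = xg for all x ∈ G}
ℤ_120 is abelian, so Z(G) = G

Z(ℤ_120) = ℤ_120


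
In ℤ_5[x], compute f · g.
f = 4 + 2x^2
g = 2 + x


Expand and collect like terms; reduce coefficients mod 5:
x^0: 4·2 = 8 ≡ 3 (mod 5)
x^1: 4·1 + 0·2 = 4 ≡ 4 (mod 5)
x^2: 0·1 + 2·2 = 4 ≡ 4 (mod 5)
x^3: 2·1 = 2 ≡ 2 (mod 5)
Result: 3 + 4x + 4x^2 + 2x^3

f · g = 3 + 4x + 4x^2 + 2x^3


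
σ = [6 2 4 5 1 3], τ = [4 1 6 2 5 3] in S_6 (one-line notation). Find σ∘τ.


σ∘τ: apply τ first, then σ
1 →τ 4 →σ 5
2 →τ 1 →σ 6
3 →τ 6 →σ 3
4 →τ 2 →σ 2
5 →τ 5 →σ 1
6 →τ 3 →σ 4

σ∘τ = [5 6 3 2 1 4]


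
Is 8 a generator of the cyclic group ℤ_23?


g generates ℤ_n iff gcd(g, n) = 1
gcd(8, 23) = 1
Since gcd = 1, 8 is a generator.

Yes, 8 generates ℤ_23


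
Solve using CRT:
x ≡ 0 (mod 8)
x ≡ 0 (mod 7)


m₁ = 8, m₂ = 7, gcd = 1, so CRT applies. M = m₁·m₂ = 56
Let M₁ = M/m₁ = 7, M₂ = M/m₂ = 8
Find y₁ ≡ M₁⁻¹ (mod m₁): 7⁻¹ ≡ 7 (mod 8)
Find y₂ ≡ M₂⁻¹ (mod m₂): 8⁻¹ ≡ 1 (mod 7)
x = a₁·M₁·y₁ + a₂·M₂·y₂ = 0·7·7 + 0·8·1 = 0
Reduce mod 56: x ≡ 0
Check: 0 mod 8 = 0 ✓, 0 mod 7 = 0 ✓

x ≡ 0 (mod 56)


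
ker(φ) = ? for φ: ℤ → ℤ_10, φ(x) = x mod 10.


Kernel = preimage of identity
ker(φ) = {x ∈ ℤ : x ≡ 0 (mod 10)} = 10ℤ = {0, ±10, ±20, ...}

ker(φ) = 10ℤ


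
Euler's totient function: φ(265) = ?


Factor n: 265 = 5 × 53
φ(n) = n · ∏(1 - 1/p) over distinct primes p | n
φ(265) = 265 · (1 - 1/5) · (1 - 1/53) = 208

φ(265) = 208


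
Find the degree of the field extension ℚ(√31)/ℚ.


√31 has minimal polynomial x² - 31 (irreducible over ℚ since 31 is squarefree)

[ℚ(√31)/ℚ] = 2


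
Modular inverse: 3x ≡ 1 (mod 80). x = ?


Use the extended Euclidean algorithm to write 1 = 3·s + 80·t; then s mod 80 is the inverse.
Euclidean algorithm:
  3 = 0·80 + 3
  80 = 26·3 + 2
  3 = 1·2 + 1
  2 = 2·1 + 0
gcd(3,80) = 1
Back-substitution gives: 3·(27) + 80·(-1) = 1
So 3⁻¹ ≡ 27 ≡ 27 (mod 80)
Check: 3 × 27 = 81 ≡ 1 (mod 80) ✓

3⁻¹ ≡ 27 (mod 80)


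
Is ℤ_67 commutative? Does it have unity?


ℤ_67 is a commutative ring with unity 1; 67 is prime, so ℤ_67 is a field (hence an integral domain)
Commutative: Yes
Integral domain: Yes
Has unity: Yes

ℤ_67: Commutative=Yes, Unity=Yes


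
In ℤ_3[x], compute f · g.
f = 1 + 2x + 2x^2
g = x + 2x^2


Expand and collect like terms; reduce coefficients mod 3:
x^0: 1·0 = 0 ≡ 0 (mod 3)
x^1: 1·1 + 2·0 = 1 ≡ 1 (mod 3)
x^2: 1·2 + 2·1 + 2·0 = 4 ≡ 1 (mod 3)
x^3: 2·2 + 2·1 = 6 ≡ 0 (mod 3)
x^4: 2·2 = 4 ≡ 1 (mod 3)
Result: x + x^2 + x^4

f · g = x + x^2 + x^4


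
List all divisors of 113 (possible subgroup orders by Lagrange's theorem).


Lagrange's theorem: |H| divides |G|
|G| = 113
Divisors of 113: 1, 113

Possible subgroup orders: {1, 113}


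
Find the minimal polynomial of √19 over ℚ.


√19 satisfies x² - 19 = 0, irreducible over ℚ since 19 is squarefree

Minimal polynomial: x² - 19


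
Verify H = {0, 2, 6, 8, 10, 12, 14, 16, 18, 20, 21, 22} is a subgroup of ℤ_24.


Subgroup test for H = {0, 2, 6, 8, 10, 12, 14, 16, 18, 20, 21, 22} in (ℤ_24, +):
(1) 0 ∈ H? Yes
(2) Closure: for all a,b ∈ H, (a+b) mod 24 ∈ H? No  [counterexample: 2 + 2 = 4 ∉ H]
(3) Inverses: for all a ∈ H, -a mod 24 ∈ H? No

No, H is not a subgroup of ℤ_24


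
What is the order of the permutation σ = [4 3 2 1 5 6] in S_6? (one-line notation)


Cycle decomposition: (1 4) (2 3)
Cycle lengths: 2, 2
Order = lcm(2, 2) = 2

ord(σ) = 2


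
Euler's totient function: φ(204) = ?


Factor n: 204 = 2^2 × 3 × 17
φ(n) = n · ∏(1 - 1/p) over distinct primes p | n
φ(204) = 204 · (1 - 1/2) · (1 - 1/3) · (1 - 1/17) = 64

φ(204) = 64


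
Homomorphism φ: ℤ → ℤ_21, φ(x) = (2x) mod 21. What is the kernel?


Kernel = preimage of identity
ker(φ) = {x ∈ ℤ : 2x ≡ 0 (mod 21)}. gcd(2,21) = 1, so 2x ≡ 0 (mod 21) ⟺ x ≡ 0 (mod 21/1 = 21). Hence ker(φ) = 21ℤ

ker(φ) = 21ℤ


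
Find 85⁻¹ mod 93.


Use the extended Euclidean algorithm to write 1 = 85·s + 93·t; then s mod 93 is the inverse.
Euclidean algorithm:
  85 = 0·93 + 85
  93 = 1·85 + 8
  85 = 10·8 + 5
  8 = 1·5 + 3
  5 = 1·3 + 2
  3 = 1·2 + 1
  2 = 2·1 + 0
gcd(85,93) = 1
Back-substitution gives: 85·(-35) + 93·(32) = 1
So 85⁻¹ ≡ -35 ≡ 58 (mod 93)
Check: 85 × 58 = 4930 ≡ 1 (mod 93) ✓

85⁻¹ ≡ 58 (mod 93)


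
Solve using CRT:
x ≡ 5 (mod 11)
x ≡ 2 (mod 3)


m₁ = 11, m₂ = 3, gcd = 1, so CRT applies. M = m₁·m₂ = 33
Let M₁ = M/m₁ = 3, M₂ = M/m₂ = 11
Find y₁ ≡ M₁⁻¹ (mod m₁): 3⁻¹ ≡ 4 (mod 11)
Find y₂ ≡ M₂⁻¹ (mod m₂): 11⁻¹ ≡ 2 (mod 3)
x = a₁·M₁·y₁ + a₂·M₂·y₂ = 5·3·4 + 2·11·2 = 104
Reduce mod 33: x ≡ 5
Check: 5 mod 11 = 5 ✓, 5 mod 3 = 2 ✓

x ≡ 5 (mod 33)


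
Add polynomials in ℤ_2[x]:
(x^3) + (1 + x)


Add coefficients mod 2:
x^0: 0 + 1 = 1 (mod 2)
x^1: 0 + 1 = 1 (mod 2)
x^2: 0 + 0 = 0 (mod 2)
x^3: 1 + 0 = 1 (mod 2)
Result: 1 + x + x^3

f + g = 1 + x + x^3


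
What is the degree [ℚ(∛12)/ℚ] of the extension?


∛12 has minimal polynomial x³ - 12 (irreducible over ℚ since 12 is not a perfect cube)

[ℚ(∛12)/ℚ] = 3


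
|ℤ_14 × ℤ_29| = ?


|A × B| = |A| · |B|
|ℤ_14 × ℤ_29| = 14 × 29 = 406

|ℤ_14 × ℤ_29| = 406


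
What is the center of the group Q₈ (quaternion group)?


Z(G) = {g ∈ G | gx = xg for all x ∈ G}
In Q₈ = {±1, ±i, ±j, ±k}, only ±1 commute with every element

Z(Q₈ (quaternion group)) = {1, -1}


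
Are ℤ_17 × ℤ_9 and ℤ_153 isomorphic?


Comparing ℤ_17 × ℤ_9 and ℤ_153:
gcd(17,9) = 1, so ℤ_17 × ℤ_9 ≅ ℤ_153 (CRT)

Yes, ℤ_17 × ℤ_9 ≅ ℤ_153


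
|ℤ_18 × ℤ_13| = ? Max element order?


|ℤ_18 × ℤ_13| = 18 × 13 = 234
Max element order = lcm(18,13) = 234
Cyclic? Yes (gcd=1)

|ℤ_18×ℤ_13| = 234, max element order = 234


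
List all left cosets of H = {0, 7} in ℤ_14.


H = {0, 7}, |H| = 2
Number of cosets = |G|/|H| = 14/2 = 7
0 + H = {0, 7}
1 + H = {1, 8}
2 + H = {2, 9}
3 + H = {3, 10}
4 + H = {4, 11}
5 + H = {5, 12}
6 + H = {6, 13}

Cosets: 0+H={0,7}; 1+H={1,8}; 2+H={2,9}; 3+H={3,10}; 4+H={4,11}; 5+H={5,12}; 6+H={6,13}


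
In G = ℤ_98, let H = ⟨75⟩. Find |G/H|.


|⟨75⟩| = n / gcd(75, 98) = 98 / 1 = 98
H is normal (ℤ_98 is abelian).
|G/H| = |G| / |H| = 98 / 98 = 1

|G/H| = 1


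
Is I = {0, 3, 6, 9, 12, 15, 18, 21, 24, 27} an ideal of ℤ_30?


Check ideal conditions for I = {0, 3, 6, 9, 12, 15, 18, 21, 24, 27} in ℤ_30:
(1) I is an additive subgroup? Yes
(2) For r ∈ ℤ_30 and a ∈ I: r·a ∈ I? Yes

Yes, I is an ideal of ℤ_30


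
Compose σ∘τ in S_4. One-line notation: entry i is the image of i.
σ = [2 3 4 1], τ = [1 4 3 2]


σ∘τ: apply τ first, then σ
1 →τ 1 →σ 2
2 →τ 4 →σ 1
3 →τ 3 →σ 4
4 →τ 2 →σ 3

σ∘τ = [2 1 4 3]


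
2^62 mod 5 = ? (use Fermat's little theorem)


Fermat's little theorem: if p is prime and gcd(a,p)=1, then a^(p-1) ≡ 1 (mod p)
p = 5 is prime, gcd(2,5) = 1
Reduce exponent: 62 mod 4 = 2
So 2^62 ≡ 2^2 (mod 5)
2^2 mod 5 = 4

2^62 ≡ 4 (mod 5)


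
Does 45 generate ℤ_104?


g generates ℤ_n iff gcd(g, n) = 1
gcd(45, 104) = 1
Since gcd = 1, 45 is a generator.

Yes, 45 generates ℤ_104


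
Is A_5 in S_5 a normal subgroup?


H = A_5 in S_5
A_5 has index 2 in S_5, and every subgroup of index 2 is normal

Yes, normal subgroup


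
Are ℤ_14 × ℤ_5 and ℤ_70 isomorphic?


Comparing ℤ_14 × ℤ_5 and ℤ_70:
gcd(14,5) = 1, so ℤ_14 × ℤ_5 ≅ ℤ_70 (CRT)

Yes, ℤ_14 × ℤ_5 ≅ ℤ_70


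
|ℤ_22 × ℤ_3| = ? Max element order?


|ℤ_22 × ℤ_3| = 22 × 3 = 66
Max element order = lcm(22,3) = 66
Cyclic? Yes (gcd=1)

|ℤ_22×ℤ_3| = 66, max element order = 66


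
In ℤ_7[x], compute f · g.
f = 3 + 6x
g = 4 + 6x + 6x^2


Expand and collect like terms; reduce coefficients mod 7:
x^0: 3·4 = 12 ≡ 5 (mod 7)
x^1: 3·6 + 6·4 = 42 ≡ 0 (mod 7)
x^2: 3·6 + 6·6 = 54 ≡ 5 (mod 7)
x^3: 6·6 = 36 ≡ 1 (mod 7)
Result: 5 + 5x^2 + x^3

f · g = 5 + 5x^2 + x^3


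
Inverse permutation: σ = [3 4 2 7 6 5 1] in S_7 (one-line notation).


To find σ⁻¹, swap domain and range:
σ(1) = 3 → σ⁻¹(3) = 1
σ(2) = 4 → σ⁻¹(4) = 2
σ(3) = 2 → σ⁻¹(2) = 3
σ(4) = 7 → σ⁻¹(7) = 4
σ(5) = 6 → σ⁻¹(6) = 5
σ(6) = 5 → σ⁻¹(5) = 6
σ(7) = 1 → σ⁻¹(1) = 7

σ⁻¹ = [7 3 1 2 6 5 4]


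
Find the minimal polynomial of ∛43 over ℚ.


∛43 satisfies x³ - 43 = 0, irreducible over ℚ (no rational root; 43 is not a perfect cube)

Minimal polynomial: x³ - 43


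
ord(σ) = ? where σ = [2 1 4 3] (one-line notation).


Cycle decomposition: (1 2) (3 4)
Cycle lengths: 2, 2
Order = lcm(2, 2) = 2

ord(σ) = 2


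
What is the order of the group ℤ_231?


ℤ_n has n elements.

|ℤ_231| = 231


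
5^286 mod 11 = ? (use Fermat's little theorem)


Fermat's little theorem: if p is prime and gcd(a,p)=1, then a^(p-1) ≡ 1 (mod p)
p = 11 is prime, gcd(5,11) = 1
Reduce exponent: 286 mod 10 = 6
So 5^286 ≡ 5^6 (mod 11)
5^6 mod 11 = 5

5^286 ≡ 5 (mod 11)


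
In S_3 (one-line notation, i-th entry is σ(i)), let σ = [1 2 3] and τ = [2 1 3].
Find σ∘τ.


σ∘τ: apply τ first, then σ
1 →τ 2 →σ 2
2 →τ 1 →σ 1
3 →τ 3 →σ 3

σ∘τ = [2 1 3]


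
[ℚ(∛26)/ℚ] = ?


∛26 has minimal polynomial x³ - 26 (irreducible over ℚ since 26 is not a perfect cube)

[ℚ(∛26)/ℚ] = 3


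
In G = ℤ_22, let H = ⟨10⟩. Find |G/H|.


|⟨10⟩| = n / gcd(10, 22) = 22 / 2 = 11
H is normal (ℤ_22 is abelian).
|G/H| = |G| / |H| = 22 / 11 = 2

|G/H| = 2


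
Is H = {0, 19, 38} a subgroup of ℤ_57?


Subgroup test for H = {0, 19, 38} in (ℤ_57, +):
(1) 0 ∈ H? Yes
(2) Closure: for all a,b ∈ H, (a+b) mod 57 ∈ H? Yes
(3) Inverses: for all a ∈ H, -a mod 57 ∈ H? Yes

Yes, H is a subgroup of ℤ_57


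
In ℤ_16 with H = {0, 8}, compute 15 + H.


15 + H = {15 + h (mod 16) : h ∈ H}
15+0=15, 15+8=7
15 + H = {7, 15} = 7 + H

15 + H = {7, 15}


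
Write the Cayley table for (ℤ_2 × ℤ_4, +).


Elements: {(0,0), (0,1), (0,2), (0,3), (1,0), (1,1), (1,2), (1,3)}
Operation: componentwise addition mod (2, 4)
Entry (a, b) = ((a₁+b₁) mod 2, (a₂+b₂) mod 4)

Cayley table:
      | (0,0) | (0,1) | (0,2) | (0,3) | (1,0) | (1,1) | (1,2) | (1,3)
(0,0) | (0,0) | (0,1) | (0,2) | (0,3) | (1,0) | (1,1) | (1,2) | (1,3)
(0,1) | (0,1) | (0,2) | (0,3) | (0,0) | (1,1) | (1,2) | (1,3) | (1,0)
(0,2) | (0,2) | (0,3) | (0,0) | (0,1) | (1,2) | (1,3) | (1,0) | (1,1)
(0,3) | (0,3) | (0,0) | (0,1) | (0,2) | (1,3) | (1,0) | (1,1) | (1,2)
(1,0) | (1,0) | (1,1) | (1,2) | (1,3) | (0,0) | (0,1) | (0,2) | (0,3)
(1,1) | (1,1) | (1,2) | (1,3) | (1,0) | (0,1) | (0,2) | (0,3) | (0,0)
(1,2) | (1,2) | (1,3) | (1,0) | (1,1) | (0,2) | (0,3) | (0,0) | (0,1)
(1,3) | (1,3) | (1,0) | (1,1) | (1,2) | (0,3) | (0,0) | (0,1) | (0,2)


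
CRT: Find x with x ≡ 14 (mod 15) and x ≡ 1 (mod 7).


m₁ = 15, m₂ = 7, gcd = 1, so CRT applies. M = m₁·m₂ = 105
Let M₁ = M/m₁ = 7, M₂ = M/m₂ = 15
Find y₁ ≡ M₁⁻¹ (mod m₁): 7⁻¹ ≡ 13 (mod 15)
Find y₂ ≡ M₂⁻¹ (mod m₂): 15⁻¹ ≡ 1 (mod 7)
x = a₁·M₁·y₁ + a₂·M₂·y₂ = 14·7·13 + 1·15·1 = 1289
Reduce mod 105: x ≡ 29
Check: 29 mod 15 = 14 ✓, 29 mod 7 = 1 ✓

x ≡ 29 (mod 105)


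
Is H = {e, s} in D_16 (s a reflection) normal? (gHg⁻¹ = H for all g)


H = {e, s} in D_16 (s a reflection)
r·s·r⁻¹ = sr⁻² ≠ s for n ≥ 3, so {e, s} is not closed under conjugation

No, not a normal subgroup


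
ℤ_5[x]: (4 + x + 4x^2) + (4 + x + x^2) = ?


Add coefficients mod 5:
x^0: 4 + 4 = 3 (mod 5)
x^1: 1 + 1 = 2 (mod 5)
x^2: 4 + 1 = 0 (mod 5)
Result: 3 + 2x

f + g = 3 + 2x


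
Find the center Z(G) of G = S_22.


Z(G) = {g ∈ G | gx = xg for all x ∈ G}
S_n is non-abelian for n ≥ 3; Z(S_22) is trivial

Z(S_22) = {e}


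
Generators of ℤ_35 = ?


g generates ℤ_n iff gcd(g,n) = 1
Prime factors of 35: 5, 7
Generators are g ∈ {1,...,34} not divisible by any of these primes.
Generators: {1, 2, 3, 4, 6, 8, 9, 11, 12, 13, 16, 17, 18, 19, 22, 23, 24, 26, 27, 29, 31, 32, 33, 34}
Number of generators = φ(35) = 24

Generators of ℤ_35 = {1, 2, 3, 4, 6, 8, 9, 11, 12, 13, 16, 17, 18, 19, 22, 23, 24, 26, 27, 29, 31, 32, 33, 34}


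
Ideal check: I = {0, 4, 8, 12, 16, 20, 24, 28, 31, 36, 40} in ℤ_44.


Check ideal conditions for I = {0, 4, 8, 12, 16, 20, 24, 28, 31, 36, 40} in ℤ_44:
(1) I is an additive subgroup? No
(2) For r ∈ ℤ_44 and a ∈ I: r·a ∈ I? No  [counterexample: r=2, a=16, r·a mod 44 = 32 ∉ I]

No, I is not an ideal of ℤ_44


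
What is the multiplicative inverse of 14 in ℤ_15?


Use the extended Euclidean algorithm to write 1 = 14·s + 15·t; then s mod 15 is the inverse.
Euclidean algorithm:
  14 = 0·15 + 14
  15 = 1·14 + 1
  14 = 14·1 + 0
gcd(14,15) = 1
Back-substitution gives: 14·(-1) + 15·(1) = 1
So 14⁻¹ ≡ -1 ≡ 14 (mod 15)
Check: 14 × 14 = 196 ≡ 1 (mod 15) ✓

14⁻¹ ≡ 14 (mod 15)


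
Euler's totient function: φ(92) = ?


Factor n: 92 = 2^2 × 23
φ(n) = n · ∏(1 - 1/p) over distinct primes p | n
φ(92) = 92 · (1 - 1/2) · (1 - 1/23) = 44

φ(92) = 44


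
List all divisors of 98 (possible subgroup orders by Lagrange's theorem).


Lagrange's theorem: |H| divides |G|
|G| = 98
Divisors of 98: 1, 2, 7, 14, 49, 98

Possible subgroup orders: {1, 2, 7, 14, 49, 98}


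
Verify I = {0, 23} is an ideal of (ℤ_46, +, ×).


Check ideal conditions for I = {0, 23} in ℤ_46:
(1) I is an additive subgroup? Yes
(2) For r ∈ ℤ_46 and a ∈ I: r·a ∈ I? Yes

Yes, I is an ideal of ℤ_46


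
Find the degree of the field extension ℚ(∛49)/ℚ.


∛49 has minimal polynomial x³ - 49 (irreducible over ℚ since 49 is not a perfect cube)

[ℚ(∛49)/ℚ] = 3


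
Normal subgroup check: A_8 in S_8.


H = A_8 in S_8
A_8 has index 2 in S_8, and every subgroup of index 2 is normal

Yes, normal subgroup


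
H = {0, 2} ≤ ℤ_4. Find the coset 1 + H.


1 + H = {1 + h (mod 4) : h ∈ H}
1+0=1, 1+2=3

1 + H = {1, 3}


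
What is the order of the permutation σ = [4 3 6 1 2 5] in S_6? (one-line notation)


Cycle decomposition: (1 4) (2 3 6 5)
Cycle lengths: 2, 4
Order = lcm(2, 4) = 4

ord(σ) = 4


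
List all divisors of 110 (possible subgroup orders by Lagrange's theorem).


Lagrange's theorem: |H| divides |G|
|G| = 110
Divisors of 110: 1, 2, 5, 10, 11, 22, 55, 110

Possible subgroup orders: {1, 2, 5, 10, 11, 22, 55, 110}


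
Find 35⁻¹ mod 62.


Use the extended Euclidean algorithm to write 1 = 35·s + 62·t; then s mod 62 is the inverse.
Euclidean algorithm:
  35 = 0·62 + 35
  62 = 1·35 + 27
  35 = 1·27 + 8
  27 = 3·8 + 3
  8 = 2·3 + 2
  3 = 1·2 + 1
  2 = 2·1 + 0
gcd(35,62) = 1
Back-substitution gives: 35·(-23) + 62·(13) = 1
So 35⁻¹ ≡ -23 ≡ 39 (mod 62)
Check: 35 × 39 = 1365 ≡ 1 (mod 62) ✓

35⁻¹ ≡ 39 (mod 62)


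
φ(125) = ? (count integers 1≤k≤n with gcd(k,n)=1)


Factor n: 125 = 5^3
φ(n) = n · ∏(1 - 1/p) over distinct primes p | n
φ(125) = 125 · (1 - 1/5) = 100

φ(125) = 100


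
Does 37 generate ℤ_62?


g generates ℤ_n iff gcd(g, n) = 1
gcd(37, 62) = 1
Since gcd = 1, 37 is a generator.

Yes, 37 generates ℤ_62


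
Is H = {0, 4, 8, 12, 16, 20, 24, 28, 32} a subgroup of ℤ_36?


Subgroup test for H = {0, 4, 8, 12, 16, 20, 24, 28, 32} in (ℤ_36, +):
(1) 0 ∈ H? Yes
(2) Closure: for all a,b ∈ H, (a+b) mod 36 ∈ H? Yes
(3) Inverses: for all a ∈ H, -a mod 36 ∈ H? Yes

Yes, H is a subgroup of ℤ_36


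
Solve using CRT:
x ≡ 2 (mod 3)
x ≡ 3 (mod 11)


m₁ = 3, m₂ = 11, gcd = 1, so CRT applies. M = m₁·m₂ = 33
Let M₁ = M/m₁ = 11, M₂ = M/m₂ = 3
Find y₁ ≡ M₁⁻¹ (mod m₁): 11⁻¹ ≡ 2 (mod 3)
Find y₂ ≡ M₂⁻¹ (mod m₂): 3⁻¹ ≡ 4 (mod 11)
x = a₁·M₁·y₁ + a₂·M₂·y₂ = 2·11·2 + 3·3·4 = 80
Reduce mod 33: x ≡ 14
Check: 14 mod 3 = 2 ✓, 14 mod 11 = 3 ✓

x ≡ 14 (mod 33)
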